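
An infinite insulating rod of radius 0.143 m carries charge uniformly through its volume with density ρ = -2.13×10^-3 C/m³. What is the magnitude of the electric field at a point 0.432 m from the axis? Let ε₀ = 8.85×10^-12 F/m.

Take a coaxial cylindrical Gaussian surface of radius r = 0.432 m and length L (r > 0.143 m, full cross-section enclosed).
λ_enc = ρ·πR² = (-2.13×10^-3)π(0.143)² = -1.368e-4 C/m.
Gauss's law: E·2πrL = λ_enc L/ε₀.
E = |λ_enc|/(2πε₀r) = (1.368×10^-4)/(2π·8.85×10^-12·0.432) = 5.70×10^6 N/C.

E ≈ 5.70e6 N/C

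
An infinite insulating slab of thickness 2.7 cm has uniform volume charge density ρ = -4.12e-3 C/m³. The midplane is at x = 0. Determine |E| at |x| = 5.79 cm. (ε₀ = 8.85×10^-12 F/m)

The point |x| = 5.79 cm lies outside the slab (half-thickness 0.0135 m). A symmetric pillbox spanning the full slab encloses Q_enc = ρ·d·A.
Flux = 2EA ⇒ E = |ρ|d/(2ε₀), independent of distance outside.
E = (4.12×10^-3)(0.027)/(2·8.85×10^-12) = 6.28e6 N/C.

|E| = 6.28×10^6 V/m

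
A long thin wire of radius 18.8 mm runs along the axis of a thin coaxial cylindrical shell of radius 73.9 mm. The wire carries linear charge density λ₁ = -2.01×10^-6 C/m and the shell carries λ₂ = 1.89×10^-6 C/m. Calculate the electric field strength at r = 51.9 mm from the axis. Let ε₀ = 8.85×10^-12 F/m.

Choose a coaxial cylinder of radius r = 51.9 mm (arbitrary length L) as the Gaussian surface (between the conductors, 18.8 mm < r < 73.9 mm).
Only the inner wire is enclosed; the outer shell contributes nothing inside itself. λ_enc = λ₁ = -2.01×10^-6 C/m.
Applying ∮E·dA = Q_enc/ε₀ with the end caps contributing no flux:
E = |λ_enc|/(2πε₀r) = (2.01×10^-6)/(2π·8.85×10^-12·0.0519) = 6.96×10^5 N/C.

|E| ≈ 6.96×10^5 V/m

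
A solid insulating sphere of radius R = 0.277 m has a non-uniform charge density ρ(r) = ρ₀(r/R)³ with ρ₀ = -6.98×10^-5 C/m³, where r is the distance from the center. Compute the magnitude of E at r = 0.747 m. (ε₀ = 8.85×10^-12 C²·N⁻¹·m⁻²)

By spherical symmetry E is radial; choose a Gaussian sphere of radius r = 0.747 m (r > R, all charge enclosed).
Q_enc = 4π ∫₀^R ρ₀(r'/R)^3 r'² dr' = 4πρ₀R³/6 = -3.107e-6 C.
By Gauss's law, ∮E·dA = E·4πr² = Q_enc/ε₀.
E = |Q_enc|/(4πε₀r²) = (3.107×10^-6)/(4π·8.85×10^-12·(0.747)²) = 5.01×10^4 N/C.

E ≈ 5.01×10^4 V/m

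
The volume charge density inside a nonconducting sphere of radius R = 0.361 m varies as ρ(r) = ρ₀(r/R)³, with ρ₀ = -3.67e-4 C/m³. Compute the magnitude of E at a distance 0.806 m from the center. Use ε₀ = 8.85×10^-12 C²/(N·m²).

Symmetry ⇒ E = E(r) r̂. Gaussian sphere of radius r = 0.806 m (r > R, all charge enclosed).
Q_enc = 4π ∫₀^R ρ₀(r'/R)^3 r'² dr' = 4πρ₀R³/6 = -3.616e-5 C.
Applying ∮E·dA = Q_enc/ε₀ with Φ = E(4πr²):
E = |Q_enc|/(4πε₀r²) = (3.616×10^-5)/(4π·8.85×10^-12·(0.806)²) = 5.01×10^5 N/C.

|E| ≈ 5.01e5 V/m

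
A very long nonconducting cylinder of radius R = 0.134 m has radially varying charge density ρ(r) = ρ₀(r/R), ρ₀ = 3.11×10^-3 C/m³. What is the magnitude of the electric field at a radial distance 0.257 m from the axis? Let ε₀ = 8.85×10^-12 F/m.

By cylindrical symmetry E is radial; use a coaxial Gaussian cylinder of radius 0.257 m and length L (r > R, full charge per length enclosed).
λ_enc = 2π ∫₀^R ρ₀(r'/R)^1 r' dr' = 2πρ₀R²/3 = 1.17e-4 C/m.
Gauss's law: E·2πrL = λ_enc L/ε₀.
E = |λ_enc|/(2πε₀r) = (1.17×10^-4)/(2π·8.85×10^-12·0.257) = 8.18e6 N/C.

E = 8.18×10^6 V/m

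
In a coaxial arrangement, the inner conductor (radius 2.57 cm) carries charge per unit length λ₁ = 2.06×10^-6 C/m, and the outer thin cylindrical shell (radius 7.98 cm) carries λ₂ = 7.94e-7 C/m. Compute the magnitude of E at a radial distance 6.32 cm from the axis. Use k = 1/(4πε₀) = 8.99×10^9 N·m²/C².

By cylindrical symmetry E is radial; use a coaxial Gaussian cylinder of radius 6.32 cm and length L (between the conductors, 2.57 cm < r < 7.98 cm).
Only the inner wire is enclosed; the outer shell contributes nothing inside itself. λ_enc = λ₁ = 2.06×10^-6 C/m.
Gauss's law: E·2πrL = λ_enc L/ε₀.
E = 2k|λ_enc|/r = 2(8.99×10^9)(2.06e-6)/(0.0632) = 5.86×10^5 N/C.

|E| ≈ 5.86×10^5 N/C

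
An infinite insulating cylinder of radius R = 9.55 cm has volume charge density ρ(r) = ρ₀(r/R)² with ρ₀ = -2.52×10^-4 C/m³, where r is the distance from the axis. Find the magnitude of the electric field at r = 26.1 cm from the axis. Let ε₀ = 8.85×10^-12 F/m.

Choose a coaxial cylinder of radius r = 26.1 cm (arbitrary length L) as the Gaussian surface (r > R, full charge per length enclosed).
λ_enc = 2π ∫₀^R ρ₀(r'/R)^2 r' dr' = 2πρ₀R²/4 = -3.61×10^-6 C/m.
Since E is radial and uniform over the curved surface, Φ = E·2πrL = Q_enc/ε₀ = λ_enc L/ε₀.
E = |λ_enc|/(2πε₀r) = (3.61×10^-6)/(2π·8.85×10^-12·0.261) = 2.49×10^5 N/C.

E = 2.49e5 V/m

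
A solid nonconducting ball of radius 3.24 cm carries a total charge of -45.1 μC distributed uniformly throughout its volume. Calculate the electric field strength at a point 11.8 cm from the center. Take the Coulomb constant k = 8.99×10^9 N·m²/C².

By spherical symmetry E is radial; choose a Gaussian sphere of radius r = 11.8 cm (r > R, so the entire charge is enclosed).
Q_enc = -45.1 μC = -4.51×10^-5 C.
Gauss's law: E·4πr² = Q_enc/ε₀.
E = k|Q_enc|/r² = (8.99×10^9)(4.51×10^-5)/(0.118)² = 2.91×10^7 N/C.

|E| ≈ 2.91e7 N/C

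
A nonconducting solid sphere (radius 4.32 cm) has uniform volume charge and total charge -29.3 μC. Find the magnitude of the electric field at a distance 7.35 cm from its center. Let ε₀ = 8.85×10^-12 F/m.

By spherical symmetry E is radial; choose a Gaussian sphere of radius r = 7.35 cm (r > R, so the entire charge is enclosed).
Q_enc = -29.3 μC = -2.93×10^-5 C.
Since E is radial and uniform over the Gaussian sphere, Φ = E·4πr² = Q_enc/ε₀.
E = |Q_enc|/(4πε₀r²) = (2.93×10^-5)/(4π·8.85×10^-12·(0.0735)²) = 4.88e7 N/C.

|E| = 4.88×10^7 V/m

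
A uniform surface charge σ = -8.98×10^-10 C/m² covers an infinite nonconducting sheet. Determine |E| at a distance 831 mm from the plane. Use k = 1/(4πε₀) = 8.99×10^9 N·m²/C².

E = 50.7 N/C

The symmetry is planar: E is normal to the sheet and the same magnitude on both sides. Take a pillbox straddling the sheet with end-cap area A.
Flux Φ = 2EA and Q_enc = σA, so 2EA = σA/ε₀ ⇒ E = |σ|/(2ε₀), independent of distance.
E = 2πk|σ| = 2π(8.99×10^9)(8.98e-10) = 50.7 N/C.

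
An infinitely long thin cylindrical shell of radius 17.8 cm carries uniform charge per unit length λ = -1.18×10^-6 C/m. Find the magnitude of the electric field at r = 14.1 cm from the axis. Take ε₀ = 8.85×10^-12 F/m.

|E| = 0 N/C

Take a coaxial cylindrical Gaussian surface of radius r = 14.1 cm and length L (r < 17.8 cm, inside the shell).
No charge is enclosed, so Gauss's law gives E·2πrL = 0 ⇒ E = 0.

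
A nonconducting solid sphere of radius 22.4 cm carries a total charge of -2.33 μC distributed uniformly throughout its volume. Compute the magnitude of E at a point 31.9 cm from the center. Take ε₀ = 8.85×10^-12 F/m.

Take a concentric spherical Gaussian surface of radius r = 31.9 cm (r > R, so the entire charge is enclosed).
Q_enc = -2.33 μC = -2.33×10^-6 C.
Applying ∮E·dA = Q_enc/ε₀ with Φ = E(4πr²):
E = |Q_enc|/(4πε₀r²) = (2.33e-6)/(4π·8.85×10^-12·(0.319)²) = 2.06×10^5 N/C.

E = 2.06e5 V/m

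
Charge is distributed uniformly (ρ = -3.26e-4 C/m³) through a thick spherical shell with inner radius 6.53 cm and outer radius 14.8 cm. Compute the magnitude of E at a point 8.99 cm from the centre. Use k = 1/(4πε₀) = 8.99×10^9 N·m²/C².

E = 6.81e5 N/C

Take a concentric spherical Gaussian surface of radius r = 8.99 cm (within the shell material, 6.53 cm < r < 14.8 cm).
Enclosed charge is the volume from a to r: Q_enc = (4π/3)ρ(r³ − a³) = -6.119e-7 C.
Since E is radial and uniform over the Gaussian sphere, Φ = E·4πr² = Q_enc/ε₀.
E = k|Q_enc|/r² = (8.99×10^9)(6.119×10^-7)/(0.0899)² = 6.81e5 N/C.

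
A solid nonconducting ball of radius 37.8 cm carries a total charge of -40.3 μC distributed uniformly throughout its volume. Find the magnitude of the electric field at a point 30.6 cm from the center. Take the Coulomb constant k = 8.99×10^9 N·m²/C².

By spherical symmetry E is radial; choose a Gaussian sphere of radius r = 30.6 cm (r < R).
Only the charge within r is enclosed: Q_enc = Q·(r/R)³ = (-40.3 μC)·(30.6 cm/37.8 cm)³ = -2.138e-5 C.
By Gauss's law, ∮E·dA = E·4πr² = Q_enc/ε₀.
E = k|Q_enc|/r² = (8.99×10^9)(2.138×10^-5)/(0.306)² = 2.05×10^6 N/C.

E ≈ 2.05×10^6 N/C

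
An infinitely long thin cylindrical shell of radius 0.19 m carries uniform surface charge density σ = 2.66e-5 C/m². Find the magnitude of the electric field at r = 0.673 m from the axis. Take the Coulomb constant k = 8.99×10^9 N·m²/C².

8.48×10^5 V/m

Coaxial Gaussian cylinder, radius r = 0.673 m, length L (r > 0.19 m).
The whole shell is enclosed: λ_enc = σ·2πR = (2.66e-5)·2π·(0.19) = 3.176×10^-5 C/m.
Gauss's law: E·2πrL = λ_enc L/ε₀.
E = 2k|λ_enc|/r = 2(8.99×10^9)(3.176e-5)/(0.673) = 8.48×10^5 N/C.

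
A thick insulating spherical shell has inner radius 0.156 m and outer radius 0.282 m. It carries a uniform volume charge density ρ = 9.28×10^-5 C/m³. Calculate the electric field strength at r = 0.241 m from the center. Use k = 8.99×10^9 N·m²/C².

E = 6.14×10^5 N/C

Symmetry ⇒ E = E(r) r̂. Gaussian sphere of radius r = 0.241 m (within the shell material, 0.156 m < r < 0.282 m).
Only the shell between 0.156 m and r is enclosed: Q_enc = ρ·(4π/3)(r³ − a³) = (9.28×10^-5)·(4π/3)·((0.241)³ − (0.156)³) = 3.965×10^-6 C.
Applying ∮E·dA = Q_enc/ε₀ with Φ = E(4πr²):
E = k|Q_enc|/r² = (8.99×10^9)(3.965×10^-6)/(0.241)² = 6.14e5 N/C.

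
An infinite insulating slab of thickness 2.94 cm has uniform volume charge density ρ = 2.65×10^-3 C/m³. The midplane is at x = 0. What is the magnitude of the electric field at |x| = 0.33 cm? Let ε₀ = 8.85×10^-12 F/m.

E ≈ 9.88×10^5 V/m

By symmetry E is perpendicular to the slab. A Gaussian pillbox from −0.33 cm to +0.33 cm (face area A) lies entirely within the slab.
Q_enc = ρ·(2x)·A and flux = 2EA, so 2EA = 2ρxA/ε₀ ⇒ E = |ρ|x/ε₀.
E = (2.65×10^-3)(0.0033)/(8.85×10^-12) = 9.88e5 N/C.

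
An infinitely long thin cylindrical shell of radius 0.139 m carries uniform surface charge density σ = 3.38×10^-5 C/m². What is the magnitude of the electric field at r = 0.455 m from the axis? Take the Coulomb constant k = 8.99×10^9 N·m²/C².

|E| = 1.17×10^6 N/C

By cylindrical symmetry E is radial; use a coaxial Gaussian cylinder of radius 0.455 m and length L (r > 0.139 m).
The whole shell is enclosed: λ_enc = σ·2πR = (3.38×10^-5)·2π·(0.139) = 2.952×10^-5 C/m.
By Gauss's law (flux through the curved wall only), E·2πrL = λ_enc L/ε₀.
E = 2k|λ_enc|/r = 2(8.99×10^9)(2.952e-5)/(0.455) = 1.17×10^6 N/C.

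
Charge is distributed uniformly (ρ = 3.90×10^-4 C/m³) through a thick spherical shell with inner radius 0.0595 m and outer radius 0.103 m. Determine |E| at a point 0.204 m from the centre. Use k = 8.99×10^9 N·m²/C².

|E| ≈ 3.11×10^5 N/C

By spherical symmetry E is radial; choose a Gaussian sphere of radius r = 0.204 m (r > 0.103 m, enclosing the whole shell).
Q_enc = ρ·(4π/3)(b³ − a³) = (3.90×10^-4)·(4π/3)·((0.103)³ − (0.0595)³) = 1.441e-6 C.
Applying ∮E·dA = Q_enc/ε₀ with Φ = E(4πr²):
E = k|Q_enc|/r² = (8.99×10^9)(1.441e-6)/(0.204)² = 3.11e5 N/C.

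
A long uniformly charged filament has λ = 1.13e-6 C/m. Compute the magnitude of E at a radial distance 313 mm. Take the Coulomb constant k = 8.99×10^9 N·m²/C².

|E| = 6.49×10^4 V/m

Choose a coaxial cylinder of radius r = 313 mm (arbitrary length L) as the Gaussian surface.
Q_enc = λL, so λ_enc = 1.13×10^-6 C/m.
By Gauss's law (flux through the curved wall only), E·2πrL = λ_enc L/ε₀.
E = 2k|λ_enc|/r = 2(8.99×10^9)(1.13e-6)/(0.313) = 6.49e4 N/C.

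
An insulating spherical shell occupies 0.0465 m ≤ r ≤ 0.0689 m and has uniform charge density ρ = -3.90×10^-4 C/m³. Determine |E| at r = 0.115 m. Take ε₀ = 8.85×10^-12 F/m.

Take a concentric spherical Gaussian surface of radius r = 0.115 m (r > 0.0689 m, enclosing the whole shell).
Q_enc = ρ·(4π/3)(b³ − a³) = (-3.90×10^-4)·(4π/3)·((0.0689)³ − (0.0465)³) = -3.701e-7 C.
Applying ∮E·dA = Q_enc/ε₀ with Φ = E(4πr²):
E = |Q_enc|/(4πε₀r²) = (3.701×10^-7)/(4π·8.85×10^-12·(0.115)²) = 2.52×10^5 N/C.

E ≈ 2.52×10^5 V/m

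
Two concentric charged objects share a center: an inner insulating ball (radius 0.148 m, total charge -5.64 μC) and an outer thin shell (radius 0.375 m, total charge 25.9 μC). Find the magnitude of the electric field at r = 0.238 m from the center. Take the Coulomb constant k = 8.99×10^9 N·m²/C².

Use a concentric Gaussian sphere at r = 0.238 m (between the bodies, 0.148 m < r < 0.375 m).
The shell at 0.375 m lies outside the Gaussian surface, so Q_enc = -5.64 μC = -5.64e-6 C.
Since E is radial and uniform over the Gaussian sphere, Φ = E·4πr² = Q_enc/ε₀.
E = k|Q_enc|/r² = (8.99×10^9)(5.64×10^-6)/(0.238)² = 8.95×10^5 N/C.

|E| ≈ 8.95×10^5 V/m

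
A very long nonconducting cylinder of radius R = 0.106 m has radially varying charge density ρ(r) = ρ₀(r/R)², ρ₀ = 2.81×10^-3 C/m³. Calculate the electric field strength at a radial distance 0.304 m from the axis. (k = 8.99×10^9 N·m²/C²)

Choose a coaxial cylinder of radius r = 0.304 m (arbitrary length L) as the Gaussian surface (r > R, full charge per length enclosed).
λ_enc = 2π ∫₀^R ρ₀(r'/R)^2 r' dr' = 2πρ₀R²/4 = 4.96e-5 C/m.
Gauss's law: E·2πrL = λ_enc L/ε₀.
E = 2k|λ_enc|/r = 2(8.99×10^9)(4.96×10^-5)/(0.304) = 2.93e6 N/C.

|E| ≈ 2.93×10^6 N/C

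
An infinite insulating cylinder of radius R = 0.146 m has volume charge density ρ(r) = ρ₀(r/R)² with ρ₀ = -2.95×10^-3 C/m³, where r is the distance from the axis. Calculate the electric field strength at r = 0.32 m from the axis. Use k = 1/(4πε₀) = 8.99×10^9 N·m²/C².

E ≈ 5.55×10^6 V/m

Take a coaxial cylindrical Gaussian surface of radius r = 0.32 m and length L (r > R, full charge per length enclosed).
λ_enc = 2π ∫₀^R ρ₀(r'/R)^2 r' dr' = 2πρ₀R²/4 = -9.878×10^-5 C/m.
By Gauss's law (flux through the curved wall only), E·2πrL = λ_enc L/ε₀.
E = 2k|λ_enc|/r = 2(8.99×10^9)(9.878×10^-5)/(0.32) = 5.55×10^6 N/C.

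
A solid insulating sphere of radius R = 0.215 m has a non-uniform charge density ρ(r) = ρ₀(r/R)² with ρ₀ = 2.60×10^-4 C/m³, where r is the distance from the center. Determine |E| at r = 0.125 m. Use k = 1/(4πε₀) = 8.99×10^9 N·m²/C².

Take a concentric spherical Gaussian surface of radius r = 0.125 m (r < R).
Q_enc = ∫₀^r ρ(r')·4πr'² dr' = (4πρ₀/R²) ∫₀^r r'^4 dr' = 4πρ₀ r^5/(5·R²) = 4.314×10^-7 C.
Since E is radial and uniform over the Gaussian sphere, Φ = E·4πr² = Q_enc/ε₀.
E = k|Q_enc|/r² = (8.99×10^9)(4.314×10^-7)/(0.125)² = 2.48×10^5 N/C.

E ≈ 2.48×10^5 V/m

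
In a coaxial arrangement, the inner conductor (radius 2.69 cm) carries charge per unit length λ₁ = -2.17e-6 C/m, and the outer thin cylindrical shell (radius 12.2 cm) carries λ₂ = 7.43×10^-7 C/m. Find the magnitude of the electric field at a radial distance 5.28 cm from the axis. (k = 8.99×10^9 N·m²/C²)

E ≈ 7.39×10^5 N/C

Choose a coaxial cylinder of radius r = 5.28 cm (arbitrary length L) as the Gaussian surface (between the conductors, 2.69 cm < r < 12.2 cm).
Only the inner wire is enclosed; the outer shell contributes nothing inside itself. λ_enc = λ₁ = -2.17×10^-6 C/m.
Applying ∮E·dA = Q_enc/ε₀ with the end caps contributing no flux:
E = 2k|λ_enc|/r = 2(8.99×10^9)(2.17×10^-6)/(0.0528) = 7.39×10^5 N/C.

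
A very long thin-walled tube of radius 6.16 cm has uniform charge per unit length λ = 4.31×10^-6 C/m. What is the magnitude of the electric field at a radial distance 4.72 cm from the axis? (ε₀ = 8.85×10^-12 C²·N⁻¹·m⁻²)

Take a coaxial cylindrical Gaussian surface of radius r = 4.72 cm and length L (r < 6.16 cm, inside the shell).
All the surface charge lies outside this cylinder: Q_enc = 0, hence E = 0.

E = 0 (no enclosed charge)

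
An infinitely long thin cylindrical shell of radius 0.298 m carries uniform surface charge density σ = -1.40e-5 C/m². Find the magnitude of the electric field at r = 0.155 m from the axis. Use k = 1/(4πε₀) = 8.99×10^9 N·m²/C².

Take a coaxial cylindrical Gaussian surface of radius r = 0.155 m and length L (r < 0.298 m, inside the shell).
No charge is enclosed, so Gauss's law gives E·2πrL = 0 ⇒ E = 0.

|E| = 0 V/m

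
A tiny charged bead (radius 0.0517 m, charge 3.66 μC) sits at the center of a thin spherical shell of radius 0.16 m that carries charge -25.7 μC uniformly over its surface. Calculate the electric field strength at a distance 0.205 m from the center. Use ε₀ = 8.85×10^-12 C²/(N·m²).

By spherical symmetry E is radial; choose a Gaussian sphere of radius r = 0.205 m (r > 0.16 m, enclosing both).
Q_enc = (3.66 μC) + (-25.7 μC) = -2.204×10^-5 C.
Gauss's law: E·4πr² = Q_enc/ε₀.
E = |Q_enc|/(4πε₀r²) = (2.204×10^-5)/(4π·8.85×10^-12·(0.205)²) = 4.72×10^6 N/C.

|E| ≈ 4.72×10^6 N/C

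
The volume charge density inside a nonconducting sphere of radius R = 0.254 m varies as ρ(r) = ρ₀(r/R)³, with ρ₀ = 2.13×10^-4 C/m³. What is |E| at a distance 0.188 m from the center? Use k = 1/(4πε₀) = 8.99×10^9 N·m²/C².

E = 3.06×10^5 V/m

Symmetry ⇒ E = E(r) r̂. Gaussian sphere of radius r = 0.188 m (r < R).
Q_enc = ∫₀^r ρ(r')·4πr'² dr' = (4πρ₀/R³) ∫₀^r r'^5 dr' = 4πρ₀ r^6/(6·R³) = 1.202e-6 C.
Applying ∮E·dA = Q_enc/ε₀ with Φ = E(4πr²):
E = k|Q_enc|/r² = (8.99×10^9)(1.202×10^-6)/(0.188)² = 3.06×10^5 N/C.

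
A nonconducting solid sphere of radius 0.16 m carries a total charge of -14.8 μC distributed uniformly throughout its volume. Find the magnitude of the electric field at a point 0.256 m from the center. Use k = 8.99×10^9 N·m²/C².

2.03e6 N/C

Take a concentric spherical Gaussian surface of radius r = 0.256 m (r > R, so the entire charge is enclosed).
Q_enc = -14.8 μC = -1.48×10^-5 C.
Applying ∮E·dA = Q_enc/ε₀ with Φ = E(4πr²):
E = k|Q_enc|/r² = (8.99×10^9)(1.48e-5)/(0.256)² = 2.03×10^6 N/C.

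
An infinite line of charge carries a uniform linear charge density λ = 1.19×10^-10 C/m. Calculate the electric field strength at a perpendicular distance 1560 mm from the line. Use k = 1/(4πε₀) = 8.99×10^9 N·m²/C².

E = 1.37 V/m

Take a coaxial cylindrical Gaussian surface of radius r = 1560 mm and length L.
Q_enc = λL, so λ_enc = 1.19×10^-10 C/m.
Gauss's law: E·2πrL = λ_enc L/ε₀.
E = 2k|λ_enc|/r = 2(8.99×10^9)(1.19×10^-10)/(1.56) = 1.37 N/C.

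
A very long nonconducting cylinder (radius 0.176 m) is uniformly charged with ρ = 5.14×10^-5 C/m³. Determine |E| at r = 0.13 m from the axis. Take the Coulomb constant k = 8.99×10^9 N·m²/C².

E = 3.77×10^5 N/C

By cylindrical symmetry E is radial; use a coaxial Gaussian cylinder of radius 0.13 m and length L (r < R).
Enclosed charge per unit length: λ_enc = ρ·πr² = (5.14×10^-5)π(0.13)² = 2.729e-6 C/m.
By Gauss's law (flux through the curved wall only), E·2πrL = λ_enc L/ε₀.
E = 2k|λ_enc|/r = 2(8.99×10^9)(2.729×10^-6)/(0.13) = 3.77×10^5 N/C.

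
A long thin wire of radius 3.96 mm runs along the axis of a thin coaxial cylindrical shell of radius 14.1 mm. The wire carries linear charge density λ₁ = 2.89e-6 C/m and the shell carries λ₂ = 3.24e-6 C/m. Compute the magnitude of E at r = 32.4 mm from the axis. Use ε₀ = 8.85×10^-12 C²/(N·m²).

|E| = 3.40×10^6 N/C

Take a coaxial cylindrical Gaussian surface of radius r = 32.4 mm and length L (r > 14.1 mm, enclosing both).
λ_enc = λ₁ + λ₂ = (2.89×10^-6) + (3.24e-6) = 6.13×10^-6 C/m.
By Gauss's law (flux through the curved wall only), E·2πrL = λ_enc L/ε₀.
E = |λ_enc|/(2πε₀r) = (6.13e-6)/(2π·8.85×10^-12·0.0324) = 3.40e6 N/C.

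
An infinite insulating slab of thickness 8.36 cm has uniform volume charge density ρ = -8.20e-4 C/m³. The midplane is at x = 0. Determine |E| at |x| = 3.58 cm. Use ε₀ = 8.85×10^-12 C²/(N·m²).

3.32×10^6 N/C

By symmetry E is perpendicular to the slab. A Gaussian pillbox from −3.58 cm to +3.58 cm (face area A) lies entirely within the slab.
Q_enc = ρ·(2x)·A and flux = 2EA, so 2EA = 2ρxA/ε₀ ⇒ E = |ρ|x/ε₀.
E = (8.20×10^-4)(0.0358)/(8.85×10^-12) = 3.32e6 N/C.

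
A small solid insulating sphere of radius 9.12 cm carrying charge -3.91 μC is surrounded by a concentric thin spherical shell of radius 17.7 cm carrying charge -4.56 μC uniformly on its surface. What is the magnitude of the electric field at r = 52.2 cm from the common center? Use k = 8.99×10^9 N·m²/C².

Take a concentric spherical Gaussian surface of radius r = 52.2 cm (r > 17.7 cm, enclosing both).
Q_enc = (-3.91 μC) + (-4.56 μC) = -8.47e-6 C.
Applying ∮E·dA = Q_enc/ε₀ with Φ = E(4πr²):
E = k|Q_enc|/r² = (8.99×10^9)(8.47e-6)/(0.522)² = 2.79×10^5 N/C.

|E| ≈ 2.79e5 V/m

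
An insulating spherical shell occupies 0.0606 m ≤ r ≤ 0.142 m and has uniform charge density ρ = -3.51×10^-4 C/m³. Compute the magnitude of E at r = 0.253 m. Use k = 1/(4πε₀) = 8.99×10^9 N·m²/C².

5.45×10^5 N/C

Symmetry ⇒ E = E(r) r̂. Gaussian sphere of radius r = 0.253 m (r > 0.142 m, enclosing the whole shell).
Q_enc = ρ·(4π/3)(b³ − a³) = (-3.51×10^-4)·(4π/3)·((0.142)³ − (0.0606)³) = -3.883e-6 C.
Applying ∮E·dA = Q_enc/ε₀ with Φ = E(4πr²):
E = k|Q_enc|/r² = (8.99×10^9)(3.883e-6)/(0.253)² = 5.45e5 N/C.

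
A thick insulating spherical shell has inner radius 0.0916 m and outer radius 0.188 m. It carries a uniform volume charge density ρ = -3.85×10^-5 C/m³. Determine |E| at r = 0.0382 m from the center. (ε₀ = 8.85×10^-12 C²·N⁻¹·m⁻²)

By spherical symmetry E is radial; choose a Gaussian sphere of radius r = 0.0382 m (r < 0.0916 m, inside the empty cavity).
Q_enc = 0 (all charge lies at larger r); Gauss's law gives E = 0.

E = 0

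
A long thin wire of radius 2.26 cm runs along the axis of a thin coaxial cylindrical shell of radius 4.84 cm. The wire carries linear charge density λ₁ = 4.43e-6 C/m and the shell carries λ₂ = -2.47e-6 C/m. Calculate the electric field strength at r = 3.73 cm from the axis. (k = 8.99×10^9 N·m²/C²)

Coaxial Gaussian cylinder, radius r = 3.73 cm, length L (between the conductors, 2.26 cm < r < 4.84 cm).
Only the inner wire is enclosed; the outer shell contributes nothing inside itself. λ_enc = λ₁ = 4.43×10^-6 C/m.
Since E is radial and uniform over the curved surface, Φ = E·2πrL = Q_enc/ε₀ = λ_enc L/ε₀.
E = 2k|λ_enc|/r = 2(8.99×10^9)(4.43×10^-6)/(0.0373) = 2.14e6 N/C.

|E| ≈ 2.14×10^6 V/m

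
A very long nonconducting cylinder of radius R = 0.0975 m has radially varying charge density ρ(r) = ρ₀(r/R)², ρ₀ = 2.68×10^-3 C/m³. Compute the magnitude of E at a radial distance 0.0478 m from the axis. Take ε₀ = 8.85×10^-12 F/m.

E = 8.70e5 N/C

Coaxial Gaussian cylinder, radius r = 0.0478 m, length L (r < R).
λ_enc = ∫₀^r ρ(r')·2πr' dr' = (2πρ₀/R²)·r^4/4 = 2.312×10^-6 C/m.
Gauss's law: E·2πrL = λ_enc L/ε₀.
E = |λ_enc|/(2πε₀r) = (2.312×10^-6)/(2π·8.85×10^-12·0.0478) = 8.70e5 N/C.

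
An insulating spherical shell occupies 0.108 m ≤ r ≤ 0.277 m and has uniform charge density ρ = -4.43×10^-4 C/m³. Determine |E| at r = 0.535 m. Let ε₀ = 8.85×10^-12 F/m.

1.17e6 N/C

Symmetry ⇒ E = E(r) r̂. Gaussian sphere of radius r = 0.535 m (r > 0.277 m, enclosing the whole shell).
Q_enc = ρ·(4π/3)(b³ − a³) = (-4.43×10^-4)·(4π/3)·((0.277)³ − (0.108)³) = -3.71×10^-5 C.
Since E is radial and uniform over the Gaussian sphere, Φ = E·4πr² = Q_enc/ε₀.
E = |Q_enc|/(4πε₀r²) = (3.71e-5)/(4π·8.85×10^-12·(0.535)²) = 1.17×10^6 N/C.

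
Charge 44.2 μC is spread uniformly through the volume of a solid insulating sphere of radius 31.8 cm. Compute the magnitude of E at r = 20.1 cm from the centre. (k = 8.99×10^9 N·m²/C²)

Symmetry ⇒ E = E(r) r̂. Gaussian sphere of radius r = 20.1 cm (r < R).
Only the charge within r is enclosed: Q_enc = Q·(r/R)³ = (44.2 μC)·(20.1 cm/31.8 cm)³ = 1.116e-5 C.
Since E is radial and uniform over the Gaussian sphere, Φ = E·4πr² = Q_enc/ε₀.
E = k|Q_enc|/r² = (8.99×10^9)(1.116×10^-5)/(0.201)² = 2.48e6 N/C.

E = 2.48×10^6 V/m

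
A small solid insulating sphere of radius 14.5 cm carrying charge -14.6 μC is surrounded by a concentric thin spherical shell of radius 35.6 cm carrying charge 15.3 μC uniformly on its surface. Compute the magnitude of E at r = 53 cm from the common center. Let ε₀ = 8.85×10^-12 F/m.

2.24e4 V/m

Use a concentric Gaussian sphere at r = 53 cm (r > 35.6 cm, enclosing both).
Q_enc = (-14.6 μC) + (15.3 μC) = 7.00×10^-7 C.
Applying ∮E·dA = Q_enc/ε₀ with Φ = E(4πr²):
E = |Q_enc|/(4πε₀r²) = (7.00×10^-7)/(4π·8.85×10^-12·(0.53)²) = 2.24×10^4 N/C.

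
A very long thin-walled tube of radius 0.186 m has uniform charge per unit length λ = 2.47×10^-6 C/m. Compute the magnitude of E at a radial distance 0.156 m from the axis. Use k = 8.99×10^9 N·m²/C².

|E| = 0 N/C

Choose a coaxial cylinder of radius r = 0.156 m (arbitrary length L) as the Gaussian surface (r < 0.186 m, inside the shell).
All the surface charge lies outside this cylinder: Q_enc = 0, hence E = 0.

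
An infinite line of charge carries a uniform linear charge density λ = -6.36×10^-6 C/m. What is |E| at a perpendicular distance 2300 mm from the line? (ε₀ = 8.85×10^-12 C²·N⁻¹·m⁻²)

By cylindrical symmetry E is radial; use a coaxial Gaussian cylinder of radius 2300 mm and length L.
Q_enc = λL, so λ_enc = -6.36×10^-6 C/m.
By Gauss's law (flux through the curved wall only), E·2πrL = λ_enc L/ε₀.
E = |λ_enc|/(2πε₀r) = (6.36×10^-6)/(2π·8.85×10^-12·2.3) = 4.97×10^4 N/C.

E = 4.97×10^4 V/m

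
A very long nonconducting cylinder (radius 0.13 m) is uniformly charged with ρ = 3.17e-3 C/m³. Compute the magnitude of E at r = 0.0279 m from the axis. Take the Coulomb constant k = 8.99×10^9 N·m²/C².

E ≈ 5.00×10^6 N/C

Coaxial Gaussian cylinder, radius r = 0.0279 m, length L (r < R).
Charge inside radius r per length L is ρ·πr²·L, so λ_enc = ρπr² = 7.752×10^-6 C/m.
Applying ∮E·dA = Q_enc/ε₀ with the end caps contributing no flux:
E = 2k|λ_enc|/r = 2(8.99×10^9)(7.752×10^-6)/(0.0279) = 5.00×10^6 N/C.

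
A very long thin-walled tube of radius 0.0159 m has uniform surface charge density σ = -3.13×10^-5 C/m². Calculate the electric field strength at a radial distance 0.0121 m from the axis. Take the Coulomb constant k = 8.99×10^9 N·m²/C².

E = 0 (no enclosed charge)

Choose a coaxial cylinder of radius r = 0.0121 m (arbitrary length L) as the Gaussian surface (r < 0.0159 m, inside the shell).
All the surface charge lies outside this cylinder: Q_enc = 0, hence E = 0.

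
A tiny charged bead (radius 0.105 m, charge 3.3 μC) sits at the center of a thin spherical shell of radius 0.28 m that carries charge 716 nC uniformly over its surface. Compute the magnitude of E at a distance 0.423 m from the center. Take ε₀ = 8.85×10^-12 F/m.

Symmetry ⇒ E = E(r) r̂. Gaussian sphere of radius r = 0.423 m (r > 0.28 m, enclosing both).
Q_enc = (3.3 μC) + (716 nC) = 4.016e-6 C.
Applying ∮E·dA = Q_enc/ε₀ with Φ = E(4πr²):
E = |Q_enc|/(4πε₀r²) = (4.016×10^-6)/(4π·8.85×10^-12·(0.423)²) = 2.02e5 N/C.

2.02×10^5 V/m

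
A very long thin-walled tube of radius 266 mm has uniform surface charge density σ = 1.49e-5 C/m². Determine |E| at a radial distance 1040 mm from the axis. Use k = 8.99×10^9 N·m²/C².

Take a coaxial cylindrical Gaussian surface of radius r = 1040 mm and length L (r > 266 mm).
The whole shell is enclosed: λ_enc = σ·2πR = (1.49e-5)·2π·(0.266) = 2.49×10^-5 C/m.
Gauss's law: E·2πrL = λ_enc L/ε₀.
E = 2k|λ_enc|/r = 2(8.99×10^9)(2.49×10^-5)/(1.04) = 4.31×10^5 N/C.

E = 4.31e5 N/C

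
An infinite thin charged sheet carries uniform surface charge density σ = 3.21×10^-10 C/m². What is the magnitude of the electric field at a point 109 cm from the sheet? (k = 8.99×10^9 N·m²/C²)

Choose a cylindrical pillbox piercing the sheet, end faces (area A) parallel to it.
Only the two end caps contribute flux: Φ = 2EA. With Q_enc = σA, Gauss's law gives E = |σ|/(2ε₀).
E = 2πk|σ| = 2π(8.99×10^9)(3.21e-10) = 18.1 N/C.

18.1 V/m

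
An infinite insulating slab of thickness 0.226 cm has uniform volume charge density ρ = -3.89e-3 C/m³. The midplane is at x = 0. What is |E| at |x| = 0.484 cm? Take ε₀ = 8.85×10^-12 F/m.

4.97×10^5 N/C

The point |x| = 0.484 cm lies outside the slab (half-thickness 0.00113 m). A symmetric pillbox spanning the full slab encloses Q_enc = ρ·d·A.
Flux = 2EA ⇒ E = |ρ|d/(2ε₀), independent of distance outside.
E = (3.89×10^-3)(0.00226)/(2·8.85×10^-12) = 4.97e5 N/C.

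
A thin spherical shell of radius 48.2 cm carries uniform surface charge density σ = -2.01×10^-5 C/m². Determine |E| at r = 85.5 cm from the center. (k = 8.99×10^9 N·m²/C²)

Symmetry ⇒ E = E(r) r̂. Gaussian sphere of radius r = 85.5 cm (r > 48.2 cm).
The entire shell is enclosed: Q_enc = σ·4πR² = (-2.01×10^-5)·4π·(0.482)² = -5.868e-5 C.
By Gauss's law, ∮E·dA = E·4πr² = Q_enc/ε₀.
E = k|Q_enc|/r² = (8.99×10^9)(5.868e-5)/(0.855)² = 7.22e5 N/C.

|E| ≈ 7.22×10^5 N/C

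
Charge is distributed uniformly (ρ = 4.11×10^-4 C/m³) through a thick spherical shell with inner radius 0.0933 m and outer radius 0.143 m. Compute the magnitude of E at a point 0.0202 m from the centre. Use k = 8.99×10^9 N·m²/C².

E = 0 (no enclosed charge)

Take a concentric spherical Gaussian surface of radius r = 0.0202 m (r < 0.0933 m, inside the empty cavity).
Q_enc = 0 (all charge lies at larger r); Gauss's law gives E = 0.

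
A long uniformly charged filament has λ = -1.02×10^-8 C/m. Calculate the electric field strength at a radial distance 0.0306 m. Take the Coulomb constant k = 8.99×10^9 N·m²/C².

Take a coaxial cylindrical Gaussian surface of radius r = 0.0306 m and length L.
Q_enc = λL, so λ_enc = -1.02×10^-8 C/m.
Applying ∮E·dA = Q_enc/ε₀ with the end caps contributing no flux:
E = 2k|λ_enc|/r = 2(8.99×10^9)(1.02e-8)/(0.0306) = 5.99×10^3 N/C.

E ≈ 5.99e3 N/C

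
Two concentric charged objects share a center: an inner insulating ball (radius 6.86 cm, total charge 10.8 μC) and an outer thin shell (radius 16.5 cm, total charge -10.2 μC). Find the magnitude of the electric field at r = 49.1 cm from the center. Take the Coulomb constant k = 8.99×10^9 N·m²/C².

|E| = 2.24×10^4 N/C

Use a concentric Gaussian sphere at r = 49.1 cm (r > 16.5 cm, enclosing both).
Q_enc = (10.8 μC) + (-10.2 μC) = 6.00e-7 C.
Since E is radial and uniform over the Gaussian sphere, Φ = E·4πr² = Q_enc/ε₀.
E = k|Q_enc|/r² = (8.99×10^9)(6.00e-7)/(0.491)² = 2.24e4 N/C.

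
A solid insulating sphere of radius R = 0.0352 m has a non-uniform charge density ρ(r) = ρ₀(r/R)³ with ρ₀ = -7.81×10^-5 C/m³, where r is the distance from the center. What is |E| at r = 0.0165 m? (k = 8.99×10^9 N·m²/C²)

Symmetry ⇒ E = E(r) r̂. Gaussian sphere of radius r = 0.0165 m (r < R).
Q_enc = ∫₀^r ρ(r')·4πr'² dr' = (4πρ₀/R³) ∫₀^r r'^5 dr' = 4πρ₀ r^6/(6·R³) = -7.568×10^-11 C.
Since E is radial and uniform over the Gaussian sphere, Φ = E·4πr² = Q_enc/ε₀.
E = k|Q_enc|/r² = (8.99×10^9)(7.568e-11)/(0.0165)² = 2.50e3 N/C.

E ≈ 2.50×10^3 N/C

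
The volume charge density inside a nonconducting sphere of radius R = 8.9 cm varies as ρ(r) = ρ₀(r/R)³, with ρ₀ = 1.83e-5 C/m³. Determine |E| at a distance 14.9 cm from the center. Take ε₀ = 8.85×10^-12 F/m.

By spherical symmetry E is radial; choose a Gaussian sphere of radius r = 14.9 cm (r > R, all charge enclosed).
Q_enc = 4π ∫₀^R ρ₀(r'/R)^3 r'² dr' = 4πρ₀R³/6 = 2.702×10^-8 C.
Gauss's law: E·4πr² = Q_enc/ε₀.
E = |Q_enc|/(4πε₀r²) = (2.702×10^-8)/(4π·8.85×10^-12·(0.149)²) = 1.09×10^4 N/C.

1.09×10^4 N/C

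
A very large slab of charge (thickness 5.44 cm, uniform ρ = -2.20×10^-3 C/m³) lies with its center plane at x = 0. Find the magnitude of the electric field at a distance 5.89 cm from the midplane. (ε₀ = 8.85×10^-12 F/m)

E = 6.76e6 N/C

The point |x| = 5.89 cm lies outside the slab (half-thickness 0.0272 m). A symmetric pillbox spanning the full slab encloses Q_enc = ρ·d·A.
Flux = 2EA ⇒ E = |ρ|d/(2ε₀), independent of distance outside.
E = (2.20e-3)(0.0544)/(2·8.85×10^-12) = 6.76e6 N/C.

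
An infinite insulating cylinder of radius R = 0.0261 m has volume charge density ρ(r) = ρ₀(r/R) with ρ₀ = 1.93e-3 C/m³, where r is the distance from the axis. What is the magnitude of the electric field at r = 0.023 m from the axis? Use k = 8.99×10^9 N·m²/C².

By cylindrical symmetry E is radial; use a coaxial Gaussian cylinder of radius 0.023 m and length L (r < R).
Integrating ρ over the cross-section to radius r: λ_enc = (2πρ₀/R) ∫₀^r r'^2 dr' = 2πρ₀ r^3/(3·R) = 1.884×10^-6 C/m.
Gauss's law: E·2πrL = λ_enc L/ε₀.
E = 2k|λ_enc|/r = 2(8.99×10^9)(1.884×10^-6)/(0.023) = 1.47×10^6 N/C.

1.47×10^6 V/m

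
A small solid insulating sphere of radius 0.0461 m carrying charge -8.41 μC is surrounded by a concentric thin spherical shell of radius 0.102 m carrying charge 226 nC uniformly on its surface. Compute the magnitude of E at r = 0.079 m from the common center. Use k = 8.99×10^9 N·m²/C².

|E| = 1.21e7 N/C

Use a concentric Gaussian sphere at r = 0.079 m (between the bodies, 0.0461 m < r < 0.102 m).
Only the inner charge is enclosed; the outer shell contributes nothing inside itself. Q_enc = -8.41 μC = -8.41×10^-6 C.
Gauss's law: E·4πr² = Q_enc/ε₀.
E = k|Q_enc|/r² = (8.99×10^9)(8.41e-6)/(0.079)² = 1.21×10^7 N/C.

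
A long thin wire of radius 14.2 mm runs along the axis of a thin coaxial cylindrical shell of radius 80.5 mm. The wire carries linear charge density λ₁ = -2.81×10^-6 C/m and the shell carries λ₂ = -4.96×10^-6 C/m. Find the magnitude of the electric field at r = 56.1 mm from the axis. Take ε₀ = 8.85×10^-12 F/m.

Take a coaxial cylindrical Gaussian surface of radius r = 56.1 mm and length L (between the conductors, 14.2 mm < r < 80.5 mm).
The shell at 80.5 mm lies outside the Gaussian surface, so λ_enc = λ₁ = -2.81e-6 C/m.
Since E is radial and uniform over the curved surface, Φ = E·2πrL = Q_enc/ε₀ = λ_enc L/ε₀.
E = |λ_enc|/(2πε₀r) = (2.81×10^-6)/(2π·8.85×10^-12·0.0561) = 9.01×10^5 N/C.

E ≈ 9.01×10^5 N/C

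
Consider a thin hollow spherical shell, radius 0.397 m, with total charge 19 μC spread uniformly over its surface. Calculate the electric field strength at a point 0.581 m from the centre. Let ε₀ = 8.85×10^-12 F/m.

5.06×10^5 V/m

Use a concentric Gaussian sphere at r = 0.581 m (r > 0.397 m).
The entire shell is enclosed: Q_enc = 1.90×10^-5 C.
By Gauss's law, ∮E·dA = E·4πr² = Q_enc/ε₀.
E = |Q_enc|/(4πε₀r²) = (1.90×10^-5)/(4π·8.85×10^-12·(0.581)²) = 5.06×10^5 N/C.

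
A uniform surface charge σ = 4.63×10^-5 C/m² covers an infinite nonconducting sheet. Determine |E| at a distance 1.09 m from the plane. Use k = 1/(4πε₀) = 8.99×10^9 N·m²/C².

|E| ≈ 2.62×10^6 N/C

By planar symmetry E is perpendicular to the sheet and uniform; use a Gaussian pillbox with flat faces of area A on each side of the sheet.
Only the two end caps contribute flux: Φ = 2EA. With Q_enc = σA, Gauss's law gives E = |σ|/(2ε₀).
E = 2πk|σ| = 2π(8.99×10^9)(4.63e-5) = 2.62×10^6 N/C.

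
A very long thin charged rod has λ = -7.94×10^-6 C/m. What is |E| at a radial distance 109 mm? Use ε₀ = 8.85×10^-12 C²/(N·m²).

|E| = 1.31×10^6 N/C

Choose a coaxial cylinder of radius r = 109 mm (arbitrary length L) as the Gaussian surface.
Q_enc = λL, so λ_enc = -7.94×10^-6 C/m.
Applying ∮E·dA = Q_enc/ε₀ with the end caps contributing no flux:
E = |λ_enc|/(2πε₀r) = (7.94×10^-6)/(2π·8.85×10^-12·0.109) = 1.31×10^6 N/C.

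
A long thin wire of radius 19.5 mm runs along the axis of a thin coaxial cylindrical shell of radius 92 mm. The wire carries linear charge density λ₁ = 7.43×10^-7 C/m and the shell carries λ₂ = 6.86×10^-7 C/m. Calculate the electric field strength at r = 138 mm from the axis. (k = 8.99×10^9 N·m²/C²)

E ≈ 1.86×10^5 N/C

By cylindrical symmetry E is radial; use a coaxial Gaussian cylinder of radius 138 mm and length L (r > 92 mm, enclosing both).
λ_enc = λ₁ + λ₂ = (7.43×10^-7) + (6.86e-7) = 1.429e-6 C/m.
Gauss's law: E·2πrL = λ_enc L/ε₀.
E = 2k|λ_enc|/r = 2(8.99×10^9)(1.429×10^-6)/(0.138) = 1.86×10^5 N/C.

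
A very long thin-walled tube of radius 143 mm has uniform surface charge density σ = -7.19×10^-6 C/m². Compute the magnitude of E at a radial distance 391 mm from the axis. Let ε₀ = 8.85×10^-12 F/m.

|E| ≈ 2.97×10^5 N/C

Take a coaxial cylindrical Gaussian surface of radius r = 391 mm and length L (r > 143 mm).
The whole shell is enclosed: λ_enc = σ·2πR = (-7.19e-6)·2π·(0.143) = -6.46×10^-6 C/m.
Since E is radial and uniform over the curved surface, Φ = E·2πrL = Q_enc/ε₀ = λ_enc L/ε₀.
E = |λ_enc|/(2πε₀r) = (6.46×10^-6)/(2π·8.85×10^-12·0.391) = 2.97×10^5 N/C.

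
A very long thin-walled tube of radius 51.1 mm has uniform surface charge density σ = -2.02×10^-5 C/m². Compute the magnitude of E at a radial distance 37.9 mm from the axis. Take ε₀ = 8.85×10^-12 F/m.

E = 0 (no enclosed charge)

By cylindrical symmetry E is radial; use a coaxial Gaussian cylinder of radius 37.9 mm and length L (r < 51.1 mm, inside the shell).
All the surface charge lies outside this cylinder: Q_enc = 0, hence E = 0.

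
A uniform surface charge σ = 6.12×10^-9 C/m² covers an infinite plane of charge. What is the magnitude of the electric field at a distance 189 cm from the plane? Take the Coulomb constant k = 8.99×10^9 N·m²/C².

The symmetry is planar: E is normal to the sheet and the same magnitude on both sides. Take a pillbox straddling the sheet with end-cap area A.
Only the two end caps contribute flux: Φ = 2EA. With Q_enc = σA, Gauss's law gives E = |σ|/(2ε₀).
E = 2πk|σ| = 2π(8.99×10^9)(6.12×10^-9) = 346 N/C.

|E| = 346 V/m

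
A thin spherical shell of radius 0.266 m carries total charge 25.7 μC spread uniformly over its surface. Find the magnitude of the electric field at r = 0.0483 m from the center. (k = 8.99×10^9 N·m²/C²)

E = 0 (no enclosed charge)

By spherical symmetry E is radial; choose a Gaussian sphere of radius r = 0.0483 m (inside the shell, r < 0.266 m).
No charge lies within this surface, so Q_enc = 0 and Gauss's law gives E·4πr² = 0 ⇒ E = 0.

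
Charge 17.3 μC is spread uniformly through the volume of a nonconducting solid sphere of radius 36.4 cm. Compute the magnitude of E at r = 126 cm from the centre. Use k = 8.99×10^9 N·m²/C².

9.80×10^4 N/C

Symmetry ⇒ E = E(r) r̂. Gaussian sphere of radius r = 126 cm (r > R, so the entire charge is enclosed).
Q_enc = 17.3 μC = 1.73×10^-5 C.
Since E is radial and uniform over the Gaussian sphere, Φ = E·4πr² = Q_enc/ε₀.
E = k|Q_enc|/r² = (8.99×10^9)(1.73×10^-5)/(1.26)² = 9.80×10^4 N/C.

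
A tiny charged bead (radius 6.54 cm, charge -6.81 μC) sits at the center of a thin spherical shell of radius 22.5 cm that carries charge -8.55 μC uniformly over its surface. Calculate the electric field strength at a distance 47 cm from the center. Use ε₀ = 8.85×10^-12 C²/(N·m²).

Use a concentric Gaussian sphere at r = 47 cm (r > 22.5 cm, enclosing both).
Q_enc = (-6.81 μC) + (-8.55 μC) = -1.536e-5 C.
By Gauss's law, ∮E·dA = E·4πr² = Q_enc/ε₀.
E = |Q_enc|/(4πε₀r²) = (1.536×10^-5)/(4π·8.85×10^-12·(0.47)²) = 6.25×10^5 N/C.

E = 6.25×10^5 N/C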